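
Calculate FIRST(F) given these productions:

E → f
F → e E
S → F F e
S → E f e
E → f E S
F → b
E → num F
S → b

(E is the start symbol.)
{ 'b', 'e' }

From F → e E:
  - e is a terminal: add 'e' and stop
From F → b:
  - b is a terminal: add 'b' and stop

Collecting: FIRST(F) = { 'b', 'e' }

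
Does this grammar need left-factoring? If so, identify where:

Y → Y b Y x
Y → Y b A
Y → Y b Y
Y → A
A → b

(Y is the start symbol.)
Yes, Y has productions with common prefix 'Y b'

Left-factoring is needed when two productions for the same non-terminal
share a common prefix on the right-hand side.

Productions for Y:
  Y → Y b Y x
  Y → Y b A
  Y → Y b Y
  Y → A

Found common prefix 'Y b' in productions for Y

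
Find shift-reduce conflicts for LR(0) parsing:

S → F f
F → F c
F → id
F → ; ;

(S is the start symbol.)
No shift-reduce conflicts

Augment with S' → S and build the canonical LR(0) collection (I0 = CLOSURE({[S' → . S]}), then GOTO on every symbol after a dot until no new states appear). It has 8 states:
  I0: { [F → . ; ;], [F → . F c], [F → . id], [S → . F f], [S' → . S] }  — shift
  I1: { [F → ; . ;] }  — shift
  I2: { [F → F . c], [S → F . f] }  — shift
  I3: { [S' → S .] }  — accept
  I4: { [F → id .] }  — reduce
  I5: { [F → F c .] }  — reduce
  I6: { [S → F f .] }  — reduce
  I7: { [F → ; ; .] }  — reduce

No state contains both a complete item and a shift item.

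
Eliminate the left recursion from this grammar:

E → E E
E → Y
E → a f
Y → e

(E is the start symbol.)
E is directly left-recursive. The standard transformation for
  A → A α₁ | ... | A α_m | β₁ | ... | β_n
is
  A  → β₁ A' | ... | β_n A'
  A' → α₁ A' | ... | α_m A' | ε

E → Y becomes E → Y E'
E → a f becomes E → a f E'
E → E E becomes E' → E E'
Add E' → ε

Productions for other non-terminals are unchanged:
  Y → e

Resulting grammar:
E → Y E'
E → a f E'
E' → E E'
E' → ε
Y → e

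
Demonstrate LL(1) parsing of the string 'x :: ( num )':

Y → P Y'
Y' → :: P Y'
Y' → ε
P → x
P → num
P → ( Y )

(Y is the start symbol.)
Stack is shown with the top on the left.

Stack          Input           Action
-------------------------------------
Y $            x :: ( num ) $  output Y → P Y'
P Y' $         x :: ( num ) $  output P → x
x Y' $         x :: ( num ) $  match 'x'
Y' $           :: ( num ) $    output Y' → :: P Y'
:: P Y' $      :: ( num ) $    match '::'
P Y' $         ( num ) $       output P → ( Y )
( Y ) Y' $     ( num ) $       match '('
Y ) Y' $       num ) $         output Y → P Y'
P Y' ) Y' $    num ) $         output P → num
num Y' ) Y' $  num ) $         match 'num'
Y' ) Y' $      ) $             output Y' → ε
) Y' $         ) $             match ')'
Y' $           $               output Y' → ε
$              $               accept

The string is accepted.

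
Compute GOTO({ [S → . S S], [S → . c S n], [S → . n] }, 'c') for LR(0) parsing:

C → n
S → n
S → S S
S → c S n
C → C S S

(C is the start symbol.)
{ [S → . S S], [S → . c S n], [S → . n], [S → c . S n] }

GOTO(I, 'c') = CLOSURE({ [A → αX.β] : [A → α.Xβ] ∈ I, X = 'c' })

Items with dot before 'c', with the dot advanced:
  [S → . c S n] → [S → c . S n]
Closure of the advanced items:
  [S → c . S n] has the dot before S: add [S → . n], [S → . S S], [S → . c S n]

GOTO = { [S → . S S], [S → . c S n], [S → . n], [S → c . S n] }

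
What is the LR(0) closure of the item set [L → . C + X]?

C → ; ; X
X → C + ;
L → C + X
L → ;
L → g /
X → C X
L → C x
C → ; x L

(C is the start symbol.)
{ [C → . ; ; X], [C → . ; x L], [L → . C + X] }

To compute CLOSURE, for each item [A → α.Bβ] where B is a non-terminal, add [B → .γ] for all productions B → γ; repeat for the newly added items until nothing changes.

Start with: [L → . C + X]
  [L → . C + X] has the dot before C: add [C → . ; ; X], [C → . ; x L]
No further items can be added.

CLOSURE = { [C → . ; ; X], [C → . ; x L], [L → . C + X] }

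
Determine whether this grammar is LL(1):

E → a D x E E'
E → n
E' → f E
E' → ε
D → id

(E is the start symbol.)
No. Predict set conflict for E': { 'f' }

Relevant sets:
  FOLLOW(E') = { $, 'f' }

For E:
  PREDICT(E → a D x E E') = { 'a' }
  PREDICT(E → n) = { 'n' }
For E':
  PREDICT(E' → f E) = { 'f' }
  PREDICT(E' → ε) = { $, 'f' }
D has a single production, so nothing to check there.

Conflict found: Predict set conflict for E': { 'f' }
The grammar is NOT LL(1).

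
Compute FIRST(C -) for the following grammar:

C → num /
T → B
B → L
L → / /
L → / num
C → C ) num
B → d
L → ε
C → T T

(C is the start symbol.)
FIRST sets of the non-terminals involved (from the grammar, by fixed-point iteration):
  FIRST(C) = { ')', '/', 'd', 'num', ε }

To compute FIRST(C -), process the symbols left to right:
Symbol C is a non-terminal. Add FIRST(C) \ {ε} = { ')', '/', 'd', 'num' }
C is nullable (ε ∈ FIRST(C)), continue to the next symbol.
Symbol - is a terminal. Add '-' and stop.
FIRST(C -) = { ')', '-', '/', 'd', 'num' }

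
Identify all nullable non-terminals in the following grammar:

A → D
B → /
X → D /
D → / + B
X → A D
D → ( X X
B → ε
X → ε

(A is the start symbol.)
A non-terminal is nullable if it can derive ε (the empty string): either it has an ε-production, or it has a production whose right-hand side consists entirely of nullable non-terminals.

ε-productions: B → ε, X → ε
So B, X are immediately nullable.
No further non-terminal can be added: every production for the remaining non-terminals contains a terminal or a non-nullable non-terminal.
Nullable = { 'B', 'X' }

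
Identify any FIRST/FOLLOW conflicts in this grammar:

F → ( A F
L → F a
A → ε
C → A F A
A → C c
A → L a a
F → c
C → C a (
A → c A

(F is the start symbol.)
A FIRST/FOLLOW conflict occurs when a non-terminal N has a nullable alternative N → β (β ⇒* ε) and another alternative N → α with FIRST(α) ∩ FOLLOW(N) ≠ ∅: on such a lookahead the parser cannot decide between expanding α and letting N vanish via β.

Nullable non-terminals: A.
FIRST sets used below: FIRST(C) = { '(', 'c' }, FIRST(L) = { '(', 'c' }

A: nullable alternative(s) A → ε; FOLLOW(A) = { '(', 'a', 'c' }
  A → ε: FIRST \ {ε} = { } — this is the only nullable alternative, skip
  A → C c: FIRST \ {ε} = { '(', 'c' } — overlaps FOLLOW(A) on { '(', 'c' }: CONFLICT
  A → L a a: FIRST \ {ε} = { '(', 'c' } — overlaps FOLLOW(A) on { '(', 'c' }: CONFLICT
  A → c A: FIRST \ {ε} = { 'c' } — overlaps FOLLOW(A) on { 'c' }: CONFLICT

C, F, L have no nullable alternative, so no FIRST/FOLLOW check is needed there.

So the grammar has 3 FIRST/FOLLOW conflicts (marked CONFLICT above).

Answer: Yes. A → C c with FOLLOW(A) on { '(', 'c' }; A → L a a with FOLLOW(A) on { '(', 'c' }; A → c A with FOLLOW(A) on { 'c' }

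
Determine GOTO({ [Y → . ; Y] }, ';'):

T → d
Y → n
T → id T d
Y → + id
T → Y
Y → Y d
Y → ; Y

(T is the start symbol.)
GOTO(I, ';') = CLOSURE({ [A → αX.β] : [A → α.Xβ] ∈ I, X = ';' })

Items with dot before ';', with the dot advanced:
  [Y → . ; Y] → [Y → ; . Y]
Closure of the advanced items:
  [Y → ; . Y] has the dot before Y: add [Y → . n], [Y → . + id], [Y → . Y d], [Y → . ; Y]

GOTO = { [Y → . + id], [Y → . ; Y], [Y → . Y d], [Y → . n], [Y → ; . Y] }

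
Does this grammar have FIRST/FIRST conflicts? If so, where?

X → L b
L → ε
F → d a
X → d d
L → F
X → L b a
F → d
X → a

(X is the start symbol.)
A FIRST/FIRST conflict occurs when two productions N → α and N → β for the same non-terminal have FIRST(α) ∩ FIRST(β) ≠ ∅ (with ε ∈ FIRST of a nullable right-hand side, so two nullable alternatives also conflict).

FIRST sets of the non-terminals at (or reachable through a nullable prefix from) the front of some alternative:
  FIRST(L) = { 'd', ε }
  FIRST(F) = { 'd' }

Productions for X:
  X → L b: FIRST = { 'b', 'd' }
  X → d d: FIRST = { 'd' }
  X → L b a: FIRST = { 'b', 'd' }
  X → a: FIRST = { 'a' }
Productions for L:
  L → ε: FIRST = { ε }
  L → F: FIRST = { 'd' }
Productions for F:
  F → d a: FIRST = { 'd' }
  F → d: FIRST = { 'd' }

Conflict for X: X → L b and X → d d
  Overlap: { 'd' }
Conflict for X: X → L b and X → L b a
  Overlap: { 'b', 'd' }
Conflict for X: X → d d and X → L b a
  Overlap: { 'd' }
Conflict for F: F → d a and F → d
  Overlap: { 'd' }

Answer: Yes. X → L b / X → d d on { 'd' }; X → L b / X → L b a on { 'b', 'd' }; X → d d / X → L b a on { 'd' }; F → d a / F → d on { 'd' }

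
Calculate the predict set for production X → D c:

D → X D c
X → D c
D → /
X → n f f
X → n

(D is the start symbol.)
{ '/', 'n' }

PREDICT(X → D c) = (FIRST(RHS) \ {ε}) ∪ (FOLLOW(X) if ε ∈ FIRST(RHS), i.e. RHS ⇒* ε)
FIRST(D) = { '/', 'n' }
FIRST(D c) = { '/', 'n' }
ε ∉ FIRST(D c), so FOLLOW(X) is not added.
PREDICT(X → D c) = { '/', 'n' }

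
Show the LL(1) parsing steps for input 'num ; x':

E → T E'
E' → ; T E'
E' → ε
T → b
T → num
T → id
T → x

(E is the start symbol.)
Stack is shown with the top on the left.

Stack     Input      Action
---------------------------
E $       num ; x $  output E → T E'
T E' $    num ; x $  output T → num
num E' $  num ; x $  match 'num'
E' $      ; x $      output E' → ; T E'
; T E' $  ; x $      match ';'
T E' $    x $        output T → x
x E' $    x $        match 'x'
E' $      $          output E' → ε
$         $          accept

The string is accepted.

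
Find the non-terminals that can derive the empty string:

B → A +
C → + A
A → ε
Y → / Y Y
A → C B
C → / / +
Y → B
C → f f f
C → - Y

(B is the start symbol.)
{ 'A' }

A non-terminal is nullable if it can derive ε (the empty string): either it has an ε-production, or it has a production whose right-hand side consists entirely of nullable non-terminals.

ε-productions: A → ε
So A is immediately nullable.
No further non-terminal can be added: every production for the remaining non-terminals contains a terminal or a non-nullable non-terminal.
Nullable = { 'A' }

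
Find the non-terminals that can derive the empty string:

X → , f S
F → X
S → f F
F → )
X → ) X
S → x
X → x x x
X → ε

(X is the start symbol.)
A non-terminal is nullable if it can derive ε (the empty string): either it has an ε-production, or it has a production whose right-hand side consists entirely of nullable non-terminals.

ε-productions: X → ε
So X is immediately nullable.
F → X: every symbol on the right is nullable, so F is nullable too.
No further non-terminal can be added: every production for the remaining non-terminals contains a terminal or a non-nullable non-terminal.
Nullable = { 'F', 'X' }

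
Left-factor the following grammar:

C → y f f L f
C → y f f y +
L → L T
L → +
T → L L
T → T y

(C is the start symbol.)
C → y f f C'
C' → L f
C' → y +
L → L T
L → +
T → L L
T → T y

Left-factoring transforms A → αβ₁ | αβ₂ into A → αA' and A' → β₁ | β₂
(α is the longest common prefix among the alternatives). Repeat until
no nonterminal has two alternatives with a common prefix.

Round 1: C has alternatives sharing prefix 'y f f'. Introduce C': C → y f f C'
  Add: C' → L f
  Add: C' → y +

No remaining common prefixes — done.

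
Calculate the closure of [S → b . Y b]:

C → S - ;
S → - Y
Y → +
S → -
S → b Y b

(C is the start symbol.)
To compute CLOSURE, for each item [A → α.Bβ] where B is a non-terminal, add [B → .γ] for all productions B → γ; repeat for the newly added items until nothing changes.

Start with: [S → b . Y b]
  [S → b . Y b] has the dot before Y: add [Y → . +]
No further items can be added.

CLOSURE = { [S → b . Y b], [Y → . +] }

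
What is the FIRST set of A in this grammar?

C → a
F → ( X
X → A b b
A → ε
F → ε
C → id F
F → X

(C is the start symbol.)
{ ε }

To compute FIRST(A), examine every production with A on the left-hand side, reading each right-hand side left to right until a non-nullable symbol is reached.

From A → ε:
  - ε-production, so ε ∈ FIRST(A)

Collecting: FIRST(A) = { ε }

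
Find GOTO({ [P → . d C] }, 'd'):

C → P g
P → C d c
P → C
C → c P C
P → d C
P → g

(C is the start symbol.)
{ [C → . P g], [C → . c P C], [P → . C d c], [P → . C], [P → . d C], [P → . g], [P → d . C] }

GOTO(I, 'd') = CLOSURE({ [A → αX.β] : [A → α.Xβ] ∈ I, X = 'd' })

Items with dot before 'd', with the dot advanced:
  [P → . d C] → [P → d . C]
Closure of the advanced items:
  [P → d . C] has the dot before C: add [C → . P g], [C → . c P C]
  [C → . P g] has the dot before P: add [P → . C d c], [P → . C], [P → . d C], [P → . g]

GOTO = { [C → . P g], [C → . c P C], [P → . C d c], [P → . C], [P → . d C], [P → . g], [P → d . C] }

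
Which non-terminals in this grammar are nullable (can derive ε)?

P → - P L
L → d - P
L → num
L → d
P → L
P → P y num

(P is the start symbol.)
There are no ε-productions, so no non-terminal can derive ε.
No non-terminals are nullable.

Answer: None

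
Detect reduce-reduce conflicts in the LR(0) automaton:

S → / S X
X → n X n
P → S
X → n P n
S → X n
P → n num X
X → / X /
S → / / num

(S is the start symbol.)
Yes — I14: [S → X n .] vs [X → n X n .]

Augment with S' → S and build the canonical LR(0) collection (I0 = CLOSURE({[S' → . S]}), then GOTO on every symbol after a dot until no new states appear). It has 22 states:
  I0: { [S → . / / num], [S → . / S X], [S → . X n], [S' → . S], [X → . / X /], [X → . n P n], [X → . n X n] }  — shift
  I1: { [S → . / / num], [S → . / S X], [S → . X n], [S → / . / num], [S → / . S X], [X → . / X /], [X → . n P n], [X → . n X n], [X → / . X /] }  — shift
  I2: { [S' → S .] }  — accept
  I3: { [S → X . n] }  — shift
  I4: { [P → . S], [P → . n num X], [S → . / / num], [S → . / S X], [S → . X n], [X → . / X /], [X → . n P n], [X → . n X n], [X → n . P n], [X → n . X n] }  — shift
  I5: { [X → n P . n] }  — shift
  I6: { [P → S .] }  — reduce
  I7: { [S → X . n], [X → n X . n] }  — shift
  I8: { [P → . S], [P → . n num X], [P → n . num X], [S → . / / num], [S → . / S X], [S → . X n], [X → . / X /], [X → . n P n], [X → . n X n], [X → n . P n], [X → n . X n] }  — shift
  I9: { [P → n num . X], [X → . / X /], [X → . n P n], [X → . n X n] }  — shift
  I10: { [X → . / X /], [X → . n P n], [X → . n X n], [X → / . X /] }  — shift
  I11: { [P → n num X .] }  — reduce
  I12: { [X → / X . /] }  — shift
  I13: { [X → / X / .] }  — reduce
  I14: { [S → X n .], [X → n X n .] }  — 2 reduces
  I15: { [X → n P n .] }  — reduce
  I16: { [S → X n .] }  — reduce
  I17: { [S → . / / num], [S → . / S X], [S → . X n], [S → / . / num], [S → / . S X], [S → / / . num], [X → . / X /], [X → . n P n], [X → . n X n], [X → / . X /] }  — shift
  I18: { [S → / S . X], [X → . / X /], [X → . n P n], [X → . n X n] }  — shift
  I19: { [S → X . n], [X → / X . /] }  — shift
  I20: { [S → / S X .] }  — reduce
  I21: { [S → / / num .] }  — reduce

I14 contains complete items [S → X n .], [X → n X n .] — reduce-reduce conflict.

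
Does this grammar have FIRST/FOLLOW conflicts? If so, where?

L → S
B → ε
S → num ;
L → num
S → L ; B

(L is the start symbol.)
A FIRST/FOLLOW conflict occurs when a non-terminal N has a nullable alternative N → β (β ⇒* ε) and another alternative N → α with FIRST(α) ∩ FOLLOW(N) ≠ ∅: on such a lookahead the parser cannot decide between expanding α and letting N vanish via β.

Nullable non-terminals: B.
B has a nullable alternative but only one production, so nothing to check.

L, S have no nullable alternative, so no FIRST/FOLLOW check is needed there.

No FIRST/FOLLOW conflicts found.

Answer: No FIRST/FOLLOW conflicts.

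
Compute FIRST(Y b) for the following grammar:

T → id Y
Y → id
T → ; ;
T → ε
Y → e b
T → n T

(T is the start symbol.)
{ 'e', 'id' }

FIRST sets of the non-terminals involved (from the grammar, by fixed-point iteration):
  FIRST(Y) = { 'e', 'id' }

To compute FIRST(Y b), process the symbols left to right:
Symbol Y is a non-terminal. Add FIRST(Y) \ {ε} = { 'e', 'id' }
Y is not nullable (ε ∉ FIRST(Y)), so stop here.
FIRST(Y b) = { 'e', 'id' }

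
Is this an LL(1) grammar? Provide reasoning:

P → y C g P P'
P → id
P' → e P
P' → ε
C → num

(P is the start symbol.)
No. Predict set conflict for P': { 'e' }

Relevant sets:
  FOLLOW(P') = { $, 'e' }

For P:
  PREDICT(P → y C g P P') = { 'y' }
  PREDICT(P → id) = { 'id' }
For P':
  PREDICT(P' → e P) = { 'e' }
  PREDICT(P' → ε) = { $, 'e' }
C has a single production, so nothing to check there.

Conflict found: Predict set conflict for P': { 'e' }
The grammar is NOT LL(1).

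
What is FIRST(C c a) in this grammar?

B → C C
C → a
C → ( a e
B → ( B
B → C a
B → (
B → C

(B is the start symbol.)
{ '(', 'a' }

FIRST sets of the non-terminals involved (from the grammar, by fixed-point iteration):
  FIRST(C) = { '(', 'a' }

To compute FIRST(C c a), process the symbols left to right:
Symbol C is a non-terminal. Add FIRST(C) \ {ε} = { '(', 'a' }
C is not nullable (ε ∉ FIRST(C)), so stop here.
FIRST(C c a) = { '(', 'a' }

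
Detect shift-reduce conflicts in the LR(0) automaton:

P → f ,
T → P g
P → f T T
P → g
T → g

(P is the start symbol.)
No shift-reduce conflicts

Augment with P' → P and build the canonical LR(0) collection (I0 = CLOSURE({[P' → . P]}), then GOTO on every symbol after a dot until no new states appear). It has 10 states:
  I0: { [P → . f ,], [P → . f T T], [P → . g], [P' → . P] }  — shift
  I1: { [P' → P .] }  — accept
  I2: { [P → . f ,], [P → . f T T], [P → . g], [P → f . ,], [P → f . T T], [T → . P g], [T → . g] }  — shift
  I3: { [P → g .] }  — reduce
  I4: { [P → f , .] }  — reduce
  I5: { [T → P . g] }  — shift
  I6: { [P → . f ,], [P → . f T T], [P → . g], [P → f T . T], [T → . P g], [T → . g] }  — shift
  I7: { [P → g .], [T → g .] }  — 2 reduces
  I8: { [P → f T T .] }  — reduce
  I9: { [T → P g .] }  — reduce

No state contains both a complete item and a shift item.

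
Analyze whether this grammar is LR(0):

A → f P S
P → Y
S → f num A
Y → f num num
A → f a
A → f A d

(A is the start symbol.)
Yes, the grammar is LR(0)

Augment with A' → A and build the canonical LR(0) collection (I0 = CLOSURE({[A' → . A]}), then GOTO on every symbol after a dot until no new states appear). It has 15 states:
  I0: { [A → . f A d], [A → . f P S], [A → . f a], [A' → . A] }  — shift
  I1: { [A' → A .] }  — accept
  I2: { [A → . f A d], [A → . f P S], [A → . f a], [A → f . A d], [A → f . P S], [A → f . a], [P → . Y], [Y → . f num num] }  — shift
  I3: { [A → f A . d] }  — shift
  I4: { [A → f P . S], [S → . f num A] }  — shift
  I5: { [P → Y .] }  — reduce
  I6: { [A → f a .] }  — reduce
  I7: { [A → . f A d], [A → . f P S], [A → . f a], [A → f . A d], [A → f . P S], [A → f . a], [P → . Y], [Y → . f num num], [Y → f . num num] }  — shift
  I8: { [Y → f num . num] }  — shift
  I9: { [Y → f num num .] }  — reduce
  I10: { [A → f P S .] }  — reduce
  I11: { [S → f . num A] }  — shift
  I12: { [A → . f A d], [A → . f P S], [A → . f a], [S → f num . A] }  — shift
  I13: { [S → f num A .] }  — reduce
  I14: { [A → f A d .] }  — reduce

Every state is either a pure shift/goto state or contains exactly one complete item and nothing to shift — no conflicts. The grammar is LR(0).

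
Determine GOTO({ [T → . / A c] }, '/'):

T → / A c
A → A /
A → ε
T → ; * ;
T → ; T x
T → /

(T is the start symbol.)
GOTO(I, '/') = CLOSURE({ [A → αX.β] : [A → α.Xβ] ∈ I, X = '/' })

Items with dot before '/', with the dot advanced:
  [T → . / A c] → [T → / . A c]
Closure of the advanced items:
  [T → / . A c] has the dot before A: add [A → . A /], [A → .]

GOTO = { [A → . A /], [A → .], [T → / . A c] }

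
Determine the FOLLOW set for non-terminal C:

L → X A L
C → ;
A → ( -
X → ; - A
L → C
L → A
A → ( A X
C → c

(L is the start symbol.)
To compute FOLLOW(C), find every occurrence of C on a right-hand side N → α C β: add FIRST(β) \ {ε}, and if β is empty or nullable also add FOLLOW(N). Iterate to a fixed point.

In L → C: C is at the end, add FOLLOW(L)

The FOLLOW sets referred to above (computed the same way, to a fixed point):
  FOLLOW(L) = { $ }

Taking the union: FOLLOW(C) = { $ }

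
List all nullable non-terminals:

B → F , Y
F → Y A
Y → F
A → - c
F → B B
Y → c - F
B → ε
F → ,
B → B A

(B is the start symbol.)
{ 'B', 'F', 'Y' }

A non-terminal is nullable if it can derive ε (the empty string): either it has an ε-production, or it has a production whose right-hand side consists entirely of nullable non-terminals.

ε-productions: B → ε
So B is immediately nullable.
F → B B: every symbol on the right is nullable, so F is nullable too.
Y → F: every symbol on the right is nullable, so Y is nullable too.
No further non-terminal can be added: every production for the remaining non-terminals contains a terminal or a non-nullable non-terminal.
Nullable = { 'B', 'F', 'Y' }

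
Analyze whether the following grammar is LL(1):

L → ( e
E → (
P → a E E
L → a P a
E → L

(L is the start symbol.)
No. Predict set conflict for E: { '(' }

Relevant sets:
  FIRST(L) = { '(', 'a' }

For L:
  PREDICT(L → '(' e) = { '(' }
  PREDICT(L → a P a) = { 'a' }
For E:
  PREDICT(E → '(') = { '(' }
  PREDICT(E → L) = { '(', 'a' }
P has a single production, so nothing to check there.

Conflict found: Predict set conflict for E: { '(' }
The grammar is NOT LL(1).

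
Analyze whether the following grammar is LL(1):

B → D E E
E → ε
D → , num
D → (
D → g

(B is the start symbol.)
For D:
  PREDICT(D → ',' num) = { ',' }
  PREDICT(D → '(') = { '(' }
  PREDICT(D → g) = { 'g' }
B, E have a single production, so nothing to check there.

All predict sets are disjoint. The grammar IS LL(1).

Answer: Yes, the grammar is LL(1).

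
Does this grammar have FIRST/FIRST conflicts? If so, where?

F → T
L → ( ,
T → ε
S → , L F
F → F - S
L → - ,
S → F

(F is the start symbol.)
No FIRST/FIRST conflicts.

FIRST sets of the non-terminals at (or reachable through a nullable prefix from) the front of some alternative:
  FIRST(T) = { ε }
  FIRST(F) = { '-', ε }

Productions for F:
  F → T: FIRST = { ε }
  F → F - S: FIRST = { '-' }
Productions for L:
  L → ( ,: FIRST = { '(' }
  L → - ,: FIRST = { '-' }
Productions for S:
  S → , L F: FIRST = { ',' }
  S → F: FIRST = { '-', ε }
T has only one production, so no FIRST/FIRST conflict is possible there.

All alternatives of each non-terminal have pairwise disjoint FIRST sets.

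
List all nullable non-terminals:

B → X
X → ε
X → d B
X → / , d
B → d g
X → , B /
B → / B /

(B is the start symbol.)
ε-productions: X → ε
So X is immediately nullable.
B → X: every symbol on the right is nullable, so B is nullable too.
Every non-terminal is now nullable.
Nullable = { 'B', 'X' }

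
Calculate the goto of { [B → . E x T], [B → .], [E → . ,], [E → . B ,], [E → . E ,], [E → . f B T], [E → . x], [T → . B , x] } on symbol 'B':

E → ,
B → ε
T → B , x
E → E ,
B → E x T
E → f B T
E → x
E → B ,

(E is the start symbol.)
GOTO(I, 'B') = CLOSURE({ [A → αX.β] : [A → α.Xβ] ∈ I, X = 'B' })

Items with dot before 'B', with the dot advanced:
  [E → . B ,] → [E → B . ,]
  [T → . B , x] → [T → B . , x]
Closure adds nothing (no advanced item has the dot before a non-terminal).

GOTO = { [E → B . ,], [T → B . , x] }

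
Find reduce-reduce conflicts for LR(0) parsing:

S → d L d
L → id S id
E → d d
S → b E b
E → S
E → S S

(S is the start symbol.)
No reduce-reduce conflicts

A reduce-reduce conflict occurs when an LR(0) state has two complete items [A → α .] and [B → β .] — both call for a reduction, and with no lookahead the parser cannot choose between them.

Augment with S' → S and build the canonical LR(0) collection (I0 = CLOSURE({[S' → . S]}), then GOTO on every symbol after a dot until no new states appear). It has 15 states:
  I0: { [S → . b E b], [S → . d L d], [S' → . S] }  — shift
  I1: { [S' → S .] }  — accept
  I2: { [E → . S S], [E → . S], [E → . d d], [S → . b E b], [S → . d L d], [S → b . E b] }  — shift
  I3: { [L → . id S id], [S → d . L d] }  — shift
  I4: { [S → d L . d] }  — shift
  I5: { [L → id . S id], [S → . b E b], [S → . d L d] }  — shift
  I6: { [L → id S . id] }  — shift
  I7: { [L → id S id .] }  — reduce
  I8: { [S → d L d .] }  — reduce
  I9: { [S → b E . b] }  — shift
  I10: { [E → S . S], [E → S .], [S → . b E b], [S → . d L d] }  — shift, reduce
  I11: { [E → d . d], [L → . id S id], [S → d . L d] }  — shift
  I12: { [E → d d .] }  — reduce
  I13: { [E → S S .] }  — reduce
  I14: { [S → b E b .] }  — reduce

No state contains more than one complete item.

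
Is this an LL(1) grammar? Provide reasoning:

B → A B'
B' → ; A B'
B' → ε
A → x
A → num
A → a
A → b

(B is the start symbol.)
A grammar is LL(1) if for each non-terminal N with multiple productions, the predict sets of those productions are pairwise disjoint, where PREDICT(N → α) = (FIRST(α) \ {ε}) ∪ (FOLLOW(N) if α ⇒* ε).

Relevant sets:
  FOLLOW(B') = { $ }

For B':
  PREDICT(B' → ';' A B') = { ';' }
  PREDICT(B' → ε) = { $ }
For A:
  PREDICT(A → x) = { 'x' }
  PREDICT(A → num) = { 'num' }
  PREDICT(A → a) = { 'a' }
  PREDICT(A → b) = { 'b' }
B has a single production, so nothing to check there.

All predict sets are disjoint. The grammar IS LL(1).

Answer: Yes, the grammar is LL(1).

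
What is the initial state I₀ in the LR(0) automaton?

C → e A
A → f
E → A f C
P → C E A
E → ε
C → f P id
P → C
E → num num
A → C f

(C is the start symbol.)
{ [C → . e A], [C → . f P id], [C' → . C] }

First, augment the grammar with C' → C
I₀ = CLOSURE({ [C' → . C] }):
  [C' → . C] has the dot before C: add [C → . e A], [C → . f P id]
No further items can be added.

I₀ = { [C → . e A], [C → . f P id], [C' → . C] }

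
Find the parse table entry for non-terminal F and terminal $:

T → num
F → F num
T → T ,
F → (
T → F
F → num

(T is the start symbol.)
Empty (error entry)

To find M[F, $], we find productions for F where $ is in the predict set (PREDICT(N → α) = (FIRST(α) \ {ε}) ∪ (FOLLOW(N) if α ⇒* ε)).

Relevant sets:
  FIRST(F) = { '(', 'num' }

F → F num: PREDICT = { '(', 'num' }
F → (: PREDICT = { '(' }
F → num: PREDICT = { 'num' }

M[F, $] is empty (no production applies)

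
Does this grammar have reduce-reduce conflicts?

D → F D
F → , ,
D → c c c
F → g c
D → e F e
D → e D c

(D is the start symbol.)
No reduce-reduce conflicts

A reduce-reduce conflict occurs when an LR(0) state has two complete items [A → α .] and [B → β .] — both call for a reduction, and with no lookahead the parser cannot choose between them.

Augment with D' → D and build the canonical LR(0) collection (I0 = CLOSURE({[D' → . D]}), then GOTO on every symbol after a dot until no new states appear). It has 16 states:
  I0: { [D → . F D], [D → . c c c], [D → . e D c], [D → . e F e], [D' → . D], [F → . , ,], [F → . g c] }  — shift
  I1: { [F → , . ,] }  — shift
  I2: { [D' → D .] }  — accept
  I3: { [D → . F D], [D → . c c c], [D → . e D c], [D → . e F e], [D → F . D], [F → . , ,], [F → . g c] }  — shift
  I4: { [D → c . c c] }  — shift
  I5: { [D → . F D], [D → . c c c], [D → . e D c], [D → . e F e], [D → e . D c], [D → e . F e], [F → . , ,], [F → . g c] }  — shift
  I6: { [F → g . c] }  — shift
  I7: { [F → g c .] }  — reduce
  I8: { [D → e D . c] }  — shift
  I9: { [D → . F D], [D → . c c c], [D → . e D c], [D → . e F e], [D → F . D], [D → e F . e], [F → . , ,], [F → . g c] }  — shift
  I10: { [D → F D .] }  — reduce
  I11: { [D → . F D], [D → . c c c], [D → . e D c], [D → . e F e], [D → e . D c], [D → e . F e], [D → e F e .], [F → . , ,], [F → . g c] }  — shift, reduce
  I12: { [D → e D c .] }  — reduce
  I13: { [D → c c . c] }  — shift
  I14: { [D → c c c .] }  — reduce
  I15: { [F → , , .] }  — reduce

No state contains more than one complete item.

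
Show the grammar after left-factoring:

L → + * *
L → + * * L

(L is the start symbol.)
Left-factoring transforms A → αβ₁ | αβ₂ into A → αA' and A' → β₁ | β₂
(α is the longest common prefix among the alternatives). Repeat until
no nonterminal has two alternatives with a common prefix.

Round 1: L has alternatives sharing prefix '+ * *'. Introduce L': L → + * * L'
  Add: L' → ε
  Add: L' → L

No remaining common prefixes — done.

Resulting grammar:
L → + * * L'
L' → ε
L' → L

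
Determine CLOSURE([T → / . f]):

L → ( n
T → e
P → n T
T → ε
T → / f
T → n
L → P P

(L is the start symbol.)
{ [T → / . f] }

To compute CLOSURE, for each item [A → α.Bβ] where B is a non-terminal, add [B → .γ] for all productions B → γ; repeat for the newly added items until nothing changes.

Start with: [T → / . f]
The dot precedes the terminal f, so nothing is added.

CLOSURE = { [T → / . f] }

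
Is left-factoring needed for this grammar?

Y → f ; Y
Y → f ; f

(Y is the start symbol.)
Yes, Y has productions with common prefix 'f ;'

Left-factoring is needed when two productions for the same non-terminal
share a common prefix on the right-hand side.

Productions for Y:
  Y → f ; Y
  Y → f ; f

Found common prefix 'f ;' in productions for Y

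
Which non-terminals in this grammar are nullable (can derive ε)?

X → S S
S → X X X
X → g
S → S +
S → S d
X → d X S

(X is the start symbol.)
None

A non-terminal is nullable if it can derive ε (the empty string): either it has an ε-production, or it has a production whose right-hand side consists entirely of nullable non-terminals.

There are no ε-productions, so no non-terminal can derive ε.
No non-terminals are nullable.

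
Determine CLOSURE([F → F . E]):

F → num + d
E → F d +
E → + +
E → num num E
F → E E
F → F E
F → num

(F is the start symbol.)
To compute CLOSURE, for each item [A → α.Bβ] where B is a non-terminal, add [B → .γ] for all productions B → γ; repeat for the newly added items until nothing changes.

Start with: [F → F . E]
  [F → F . E] has the dot before E: add [E → . F d +], [E → . + +], [E → . num num E]
  [E → . F d +] has the dot before F: add [F → . num + d], [F → . E E], [F → . F E], [F → . num]
No further items can be added.

CLOSURE = { [E → . + +], [E → . F d +], [E → . num num E], [F → . E E], [F → . F E], [F → . num + d], [F → . num], [F → F . E] }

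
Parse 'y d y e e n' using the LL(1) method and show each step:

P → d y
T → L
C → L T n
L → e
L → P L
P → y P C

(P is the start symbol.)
Stack is shown with the top on the left.

Stack    Input          Action
------------------------------
P $      y d y e e n $  output P → y P C
y P C $  y d y e e n $  match 'y'
P C $    d y e e n $    output P → d y
d y C $  d y e e n $    match 'd'
y C $    y e e n $      match 'y'
C $      e e n $        output C → L T n
L T n $  e e n $        output L → e
e T n $  e e n $        match 'e'
T n $    e n $          output T → L
L n $    e n $          output L → e
e n $    e n $          match 'e'
n $      n $            match 'n'
$        $              accept

The string is accepted.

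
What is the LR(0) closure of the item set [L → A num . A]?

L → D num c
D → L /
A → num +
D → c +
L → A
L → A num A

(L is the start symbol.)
To compute CLOSURE, for each item [A → α.Bβ] where B is a non-terminal, add [B → .γ] for all productions B → γ; repeat for the newly added items until nothing changes.

Start with: [L → A num . A]
  [L → A num . A] has the dot before A: add [A → . num +]
No further items can be added.

CLOSURE = { [A → . num +], [L → A num . A] }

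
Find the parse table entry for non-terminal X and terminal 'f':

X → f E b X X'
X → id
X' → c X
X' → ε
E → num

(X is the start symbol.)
X → f E b X X'

To find M[X, 'f'], we find productions for X where 'f' is in the predict set (PREDICT(N → α) = (FIRST(α) \ {ε}) ∪ (FOLLOW(N) if α ⇒* ε)).

X → f E b X X': PREDICT = { 'f' }
  'f' is in predict set, so this production goes in M[X, 'f']
X → id: PREDICT = { 'id' }

M[X, 'f'] = X → f E b X X'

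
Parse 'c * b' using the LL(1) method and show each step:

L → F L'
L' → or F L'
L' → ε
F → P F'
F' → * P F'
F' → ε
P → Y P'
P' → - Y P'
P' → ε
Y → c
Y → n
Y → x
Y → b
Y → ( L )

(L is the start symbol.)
Stack is shown with the top on the left.

Stack         Input    Action
-----------------------------
L $           c * b $  output L → F L'
F L' $        c * b $  output F → P F'
P F' L' $     c * b $  output P → Y P'
Y P' F' L' $  c * b $  output Y → c
c P' F' L' $  c * b $  match 'c'
P' F' L' $    * b $    output P' → ε
F' L' $       * b $    output F' → * P F'
* P F' L' $   * b $    match '*'
P F' L' $     b $      output P → Y P'
Y P' F' L' $  b $      output Y → b
b P' F' L' $  b $      match 'b'
P' F' L' $    $        output P' → ε
F' L' $       $        output F' → ε
L' $          $        output L' → ε
$             $        accept

The string is accepted.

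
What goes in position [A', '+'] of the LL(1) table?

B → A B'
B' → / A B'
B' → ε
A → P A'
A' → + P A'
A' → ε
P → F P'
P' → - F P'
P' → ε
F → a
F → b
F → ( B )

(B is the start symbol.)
To find M[A', '+'], we find productions for A' where '+' is in the predict set (PREDICT(N → α) = (FIRST(α) \ {ε}) ∪ (FOLLOW(N) if α ⇒* ε)).

Relevant sets:
  FOLLOW(A') = { $, ')', '/' }

A' → + P A': PREDICT = { '+' }
  '+' is in predict set, so this production goes in M[A', '+']
A' → ε: PREDICT = { $, ')', '/' }

M[A', '+'] = A' → + P A'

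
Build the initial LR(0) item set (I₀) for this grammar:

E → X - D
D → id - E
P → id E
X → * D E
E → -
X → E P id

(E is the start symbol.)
First, augment the grammar with E' → E
I₀ = CLOSURE({ [E' → . E] }):
  [E' → . E] has the dot before E: add [E → . X - D], [E → . -]
  [E → . X - D] has the dot before X: add [X → . * D E], [X → . E P id]
No further items can be added.

I₀ = { [E → . -], [E → . X - D], [E' → . E], [X → . * D E], [X → . E P id] }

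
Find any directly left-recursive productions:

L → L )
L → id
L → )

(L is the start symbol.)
Direct left recursion occurs when N → N α for some non-terminal N (the right-hand side begins with the left-hand side itself).

L → L ): LEFT RECURSIVE (starts with L)
L → id: starts with id
L → ): starts with ')'

The grammar has direct left recursion on: L.

Answer: Yes, L is left-recursive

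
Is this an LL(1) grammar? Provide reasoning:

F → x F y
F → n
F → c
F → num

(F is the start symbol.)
A grammar is LL(1) if for each non-terminal N with multiple productions, the predict sets of those productions are pairwise disjoint, where PREDICT(N → α) = (FIRST(α) \ {ε}) ∪ (FOLLOW(N) if α ⇒* ε).

For F:
  PREDICT(F → x F y) = { 'x' }
  PREDICT(F → n) = { 'n' }
  PREDICT(F → c) = { 'c' }
  PREDICT(F → num) = { 'num' }

All predict sets are disjoint. The grammar IS LL(1).

Answer: Yes, the grammar is LL(1).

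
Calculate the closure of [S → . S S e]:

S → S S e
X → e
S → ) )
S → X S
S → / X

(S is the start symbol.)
{ [S → . ) )], [S → . / X], [S → . S S e], [S → . X S], [X → . e] }

Start with: [S → . S S e]
  [S → . S S e] has the dot before S: add [S → . ) )], [S → . X S], [S → . / X]
  [S → . X S] has the dot before X: add [X → . e]
No further items can be added.

CLOSURE = { [S → . ) )], [S → . / X], [S → . S S e], [S → . X S], [X → . e] }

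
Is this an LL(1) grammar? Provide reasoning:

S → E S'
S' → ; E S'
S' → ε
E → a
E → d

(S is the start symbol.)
A grammar is LL(1) if for each non-terminal N with multiple productions, the predict sets of those productions are pairwise disjoint, where PREDICT(N → α) = (FIRST(α) \ {ε}) ∪ (FOLLOW(N) if α ⇒* ε).

Relevant sets:
  FOLLOW(S') = { $ }

For S':
  PREDICT(S' → ';' E S') = { ';' }
  PREDICT(S' → ε) = { $ }
For E:
  PREDICT(E → a) = { 'a' }
  PREDICT(E → d) = { 'd' }
S has a single production, so nothing to check there.

All predict sets are disjoint. The grammar IS LL(1).

Answer: Yes, the grammar is LL(1).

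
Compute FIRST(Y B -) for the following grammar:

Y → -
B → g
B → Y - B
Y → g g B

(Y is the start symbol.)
{ '-', 'g' }

FIRST sets of the non-terminals involved (from the grammar, by fixed-point iteration):
  FIRST(Y) = { '-', 'g' }

To compute FIRST(Y B -), process the symbols left to right:
Symbol Y is a non-terminal. Add FIRST(Y) \ {ε} = { '-', 'g' }
Y is not nullable (ε ∉ FIRST(Y)), so stop here.
FIRST(Y B -) = { '-', 'g' }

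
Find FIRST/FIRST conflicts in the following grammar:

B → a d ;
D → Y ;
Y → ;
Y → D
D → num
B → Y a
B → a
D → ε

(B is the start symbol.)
FIRST sets of the non-terminals at (or reachable through a nullable prefix from) the front of some alternative:
  FIRST(Y) = { ';', 'num', ε }
  FIRST(D) = { ';', 'num', ε }

Productions for B:
  B → a d ;: FIRST = { 'a' }
  B → Y a: FIRST = { ';', 'a', 'num' }
  B → a: FIRST = { 'a' }
Productions for D:
  D → Y ;: FIRST = { ';', 'num' }
  D → num: FIRST = { 'num' }
  D → ε: FIRST = { ε }
Productions for Y:
  Y → ;: FIRST = { ';' }
  Y → D: FIRST = { ';', 'num', ε }

Conflict for B: B → a d ; and B → Y a
  Overlap: { 'a' }
Conflict for B: B → a d ; and B → a
  Overlap: { 'a' }
Conflict for B: B → Y a and B → a
  Overlap: { 'a' }
Conflict for D: D → Y ; and D → num
  Overlap: { 'num' }
Conflict for Y: Y → ; and Y → D
  Overlap: { ';' }

Answer: Yes. B → a d ';' / B → Y a on { 'a' }; B → a d ';' / B → a on { 'a' }; B → Y a / B → a on { 'a' }; D → Y ';' / D → num on { 'num' }; Y → ';' / Y → D on { ';' }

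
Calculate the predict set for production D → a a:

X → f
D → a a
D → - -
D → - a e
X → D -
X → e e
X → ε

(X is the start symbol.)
PREDICT(D → a a) = (FIRST(RHS) \ {ε}) ∪ (FOLLOW(D) if ε ∈ FIRST(RHS), i.e. RHS ⇒* ε)
FIRST(a a) = { 'a' }
ε ∉ FIRST(a a), so FOLLOW(D) is not added.
PREDICT(D → a a) = { 'a' }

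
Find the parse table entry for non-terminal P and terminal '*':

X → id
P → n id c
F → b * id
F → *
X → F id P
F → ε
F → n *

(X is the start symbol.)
Empty (error entry)

To find M[P, '*'], we find productions for P where '*' is in the predict set (PREDICT(N → α) = (FIRST(α) \ {ε}) ∪ (FOLLOW(N) if α ⇒* ε)).

P → n id c: PREDICT = { 'n' }

M[P, '*'] is empty (no production applies)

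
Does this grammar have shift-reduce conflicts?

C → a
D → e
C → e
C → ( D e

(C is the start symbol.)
A shift-reduce conflict occurs when an LR(0) state has both:
  - a complete (reduce) item [A → α .] (dot at the end), and
  - a shift item [B → β . c γ] (dot before a terminal).

Augment with C' → C and build the canonical LR(0) collection (I0 = CLOSURE({[C' → . C]}), then GOTO on every symbol after a dot until no new states appear). It has 8 states:
  I0: { [C → . ( D e], [C → . a], [C → . e], [C' → . C] }  — shift
  I1: { [C → ( . D e], [D → . e] }  — shift
  I2: { [C' → C .] }  — accept
  I3: { [C → a .] }  — reduce
  I4: { [C → e .] }  — reduce
  I5: { [C → ( D . e] }  — shift
  I6: { [D → e .] }  — reduce
  I7: { [C → ( D e .] }  — reduce

No state contains both a complete item and a shift item.

Answer: No shift-reduce conflicts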